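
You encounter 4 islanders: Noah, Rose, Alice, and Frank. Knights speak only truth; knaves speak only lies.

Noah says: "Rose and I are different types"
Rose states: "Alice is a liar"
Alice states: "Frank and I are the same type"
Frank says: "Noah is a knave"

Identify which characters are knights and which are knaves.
Noah is a knave.
Rose is a knave.
Alice is a knight.
Frank is a knight.

Verification:
- Noah (knave) says "Rose and I are different types" - this is FALSE (a lie) because Noah is a knave and Rose is a knave.
- Rose (knave) says "Alice is a liar" - this is FALSE (a lie) because Alice is a knight.
- Alice (knight) says "Frank and I are the same type" - this is TRUE because Alice is a knight and Frank is a knight.
- Frank (knight) says "Noah is a knave" - this is TRUE because Noah is a knave.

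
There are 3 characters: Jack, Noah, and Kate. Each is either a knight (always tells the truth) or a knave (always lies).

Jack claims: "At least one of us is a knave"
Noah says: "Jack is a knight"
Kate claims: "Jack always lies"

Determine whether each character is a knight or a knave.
Jack is a knight.
Noah is a knight.
Kate is a knave.

Verification:
- Jack (knight) says "At least one of us is a knave" - this is TRUE because Kate is a knave.
- Noah (knight) says "Jack is a knight" - this is TRUE because Jack is a knight.
- Kate (knave) says "Jack always lies" - this is FALSE (a lie) because Jack is a knight.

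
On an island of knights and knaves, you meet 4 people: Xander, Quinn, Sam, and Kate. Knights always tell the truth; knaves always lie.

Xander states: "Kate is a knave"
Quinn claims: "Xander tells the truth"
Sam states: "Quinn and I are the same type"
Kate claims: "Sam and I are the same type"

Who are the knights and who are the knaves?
Xander is a knight.
Quinn is a knight.
Sam is a knight.
Kate is a knave.

Verification:
- Xander (knight) says "Kate is a knave" - this is TRUE because Kate is a knave.
- Quinn (knight) says "Xander tells the truth" - this is TRUE because Xander is a knight.
- Sam (knight) says "Quinn and I are the same type" - this is TRUE because Sam is a knight and Quinn is a knight.
- Kate (knave) says "Sam and I are the same type" - this is FALSE (a lie) because Kate is a knave and Sam is a knight.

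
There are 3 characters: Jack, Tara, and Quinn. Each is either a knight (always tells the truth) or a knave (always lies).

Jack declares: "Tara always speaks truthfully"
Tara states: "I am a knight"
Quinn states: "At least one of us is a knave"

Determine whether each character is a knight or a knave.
Jack is a knave.
Tara is a knave.
Quinn is a knight.

Verification:
- Jack (knave) says "Tara always speaks truthfully" - this is FALSE (a lie) because Tara is a knave.
- Tara (knave) says "I am a knight" - this is FALSE (a lie) because Tara is a knave.
- Quinn (knight) says "At least one of us is a knave" - this is TRUE because Jack and Tara are knaves.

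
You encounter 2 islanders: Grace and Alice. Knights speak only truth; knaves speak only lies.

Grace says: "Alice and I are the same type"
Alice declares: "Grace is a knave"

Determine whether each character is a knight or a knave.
Grace is a knave.
Alice is a knight.

Verification:
- Grace (knave) says "Alice and I are the same type" - this is FALSE (a lie) because Grace is a knave and Alice is a knight.
- Alice (knight) says "Grace is a knave" - this is TRUE because Grace is a knave.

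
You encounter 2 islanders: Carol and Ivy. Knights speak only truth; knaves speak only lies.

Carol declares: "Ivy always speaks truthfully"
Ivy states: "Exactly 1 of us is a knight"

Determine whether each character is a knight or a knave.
Carol is a knave.
Ivy is a knave.

Verification:
- Carol (knave) says "Ivy always speaks truthfully" - this is FALSE (a lie) because Ivy is a knave.
- Ivy (knave) says "Exactly 1 of us is a knight" - this is FALSE (a lie) because there are 0 knights.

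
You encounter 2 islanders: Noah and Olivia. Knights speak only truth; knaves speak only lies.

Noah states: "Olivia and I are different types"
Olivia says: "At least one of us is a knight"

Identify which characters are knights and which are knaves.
Noah is a knave.
Olivia is a knave.

Verification:
- Noah (knave) says "Olivia and I are different types" - this is FALSE (a lie) because Noah is a knave and Olivia is a knave.
- Olivia (knave) says "At least one of us is a knight" - this is FALSE (a lie) because no one is a knight.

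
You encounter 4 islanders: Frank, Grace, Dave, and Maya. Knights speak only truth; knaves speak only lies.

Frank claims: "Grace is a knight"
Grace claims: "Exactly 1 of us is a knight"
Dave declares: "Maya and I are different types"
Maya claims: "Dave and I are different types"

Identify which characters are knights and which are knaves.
Frank is a knave.
Grace is a knave.
Dave is a knave.
Maya is a knave.

Verification:
- Frank (knave) says "Grace is a knight" - this is FALSE (a lie) because Grace is a knave.
- Grace (knave) says "Exactly 1 of us is a knight" - this is FALSE (a lie) because there are 0 knights.
- Dave (knave) says "Maya and I are different types" - this is FALSE (a lie) because Dave is a knave and Maya is a knave.
- Maya (knave) says "Dave and I are different types" - this is FALSE (a lie) because Maya is a knave and Dave is a knave.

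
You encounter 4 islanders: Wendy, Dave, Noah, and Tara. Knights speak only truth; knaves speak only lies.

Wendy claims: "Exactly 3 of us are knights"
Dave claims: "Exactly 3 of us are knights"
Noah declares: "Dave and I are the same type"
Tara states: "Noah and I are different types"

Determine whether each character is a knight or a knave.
Wendy is a knight.
Dave is a knight.
Noah is a knave.
Tara is a knight.

Verification:
- Wendy (knight) says "Exactly 3 of us are knights" - this is TRUE because there are 3 knights.
- Dave (knight) says "Exactly 3 of us are knights" - this is TRUE because there are 3 knights.
- Noah (knave) says "Dave and I are the same type" - this is FALSE (a lie) because Noah is a knave and Dave is a knight.
- Tara (knight) says "Noah and I are different types" - this is TRUE because Tara is a knight and Noah is a knave.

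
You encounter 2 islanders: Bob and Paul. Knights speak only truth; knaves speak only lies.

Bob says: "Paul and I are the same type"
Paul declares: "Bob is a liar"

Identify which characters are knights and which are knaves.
Bob is a knave.
Paul is a knight.

Verification:
- Bob (knave) says "Paul and I are the same type" - this is FALSE (a lie) because Bob is a knave and Paul is a knight.
- Paul (knight) says "Bob is a liar" - this is TRUE because Bob is a knave.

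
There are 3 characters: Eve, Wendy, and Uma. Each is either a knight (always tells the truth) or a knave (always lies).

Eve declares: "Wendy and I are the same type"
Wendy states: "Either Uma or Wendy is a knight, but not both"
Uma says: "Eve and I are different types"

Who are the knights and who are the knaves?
Eve is a knave.
Wendy is a knight.
Uma is a knave.

Verification:
- Eve (knave) says "Wendy and I are the same type" - this is FALSE (a lie) because Eve is a knave and Wendy is a knight.
- Wendy (knight) says "Either Uma or Wendy is a knight, but not both" - this is TRUE because Uma is a knave and Wendy is a knight.
- Uma (knave) says "Eve and I are different types" - this is FALSE (a lie) because Uma is a knave and Eve is a knave.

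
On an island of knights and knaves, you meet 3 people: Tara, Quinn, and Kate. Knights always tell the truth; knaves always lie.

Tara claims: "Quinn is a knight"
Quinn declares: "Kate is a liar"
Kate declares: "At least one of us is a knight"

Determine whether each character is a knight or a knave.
Tara is a knave.
Quinn is a knave.
Kate is a knight.

Verification:
- Tara (knave) says "Quinn is a knight" - this is FALSE (a lie) because Quinn is a knave.
- Quinn (knave) says "Kate is a liar" - this is FALSE (a lie) because Kate is a knight.
- Kate (knight) says "At least one of us is a knight" - this is TRUE because Kate is a knight.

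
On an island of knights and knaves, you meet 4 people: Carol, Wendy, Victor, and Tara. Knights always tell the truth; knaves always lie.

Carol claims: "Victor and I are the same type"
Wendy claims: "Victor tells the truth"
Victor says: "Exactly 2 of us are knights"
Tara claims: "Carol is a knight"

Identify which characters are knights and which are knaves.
Carol is a knave.
Wendy is a knight.
Victor is a knight.
Tara is a knave.

Verification:
- Carol (knave) says "Victor and I are the same type" - this is FALSE (a lie) because Carol is a knave and Victor is a knight.
- Wendy (knight) says "Victor tells the truth" - this is TRUE because Victor is a knight.
- Victor (knight) says "Exactly 2 of us are knights" - this is TRUE because there are 2 knights.
- Tara (knave) says "Carol is a knight" - this is FALSE (a lie) because Carol is a knave.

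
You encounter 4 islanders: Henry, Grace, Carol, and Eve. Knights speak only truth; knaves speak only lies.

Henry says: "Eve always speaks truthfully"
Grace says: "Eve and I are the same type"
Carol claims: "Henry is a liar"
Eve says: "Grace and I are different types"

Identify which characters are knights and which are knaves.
Henry is a knight.
Grace is a knave.
Carol is a knave.
Eve is a knight.

Verification:
- Henry (knight) says "Eve always speaks truthfully" - this is TRUE because Eve is a knight.
- Grace (knave) says "Eve and I are the same type" - this is FALSE (a lie) because Grace is a knave and Eve is a knight.
- Carol (knave) says "Henry is a liar" - this is FALSE (a lie) because Henry is a knight.
- Eve (knight) says "Grace and I are different types" - this is TRUE because Eve is a knight and Grace is a knave.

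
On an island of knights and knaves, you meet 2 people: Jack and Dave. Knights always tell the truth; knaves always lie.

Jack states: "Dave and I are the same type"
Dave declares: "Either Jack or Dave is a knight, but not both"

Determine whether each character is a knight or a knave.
Jack is a knave.
Dave is a knight.

Verification:
- Jack (knave) says "Dave and I are the same type" - this is FALSE (a lie) because Jack is a knave and Dave is a knight.
- Dave (knight) says "Either Jack or Dave is a knight, but not both" - this is TRUE because Jack is a knave and Dave is a knight.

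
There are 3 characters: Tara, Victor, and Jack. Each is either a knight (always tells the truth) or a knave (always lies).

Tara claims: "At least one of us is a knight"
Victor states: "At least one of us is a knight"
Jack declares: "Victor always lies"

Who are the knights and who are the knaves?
Tara is a knight.
Victor is a knight.
Jack is a knave.

Verification:
- Tara (knight) says "At least one of us is a knight" - this is TRUE because Tara and Victor are knights.
- Victor (knight) says "At least one of us is a knight" - this is TRUE because Tara and Victor are knights.
- Jack (knave) says "Victor always lies" - this is FALSE (a lie) because Victor is a knight.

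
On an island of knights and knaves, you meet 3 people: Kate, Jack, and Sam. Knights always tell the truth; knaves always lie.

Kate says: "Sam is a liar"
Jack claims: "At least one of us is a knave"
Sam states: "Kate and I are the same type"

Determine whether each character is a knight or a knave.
Kate is a knight.
Jack is a knight.
Sam is a knave.

Verification:
- Kate (knight) says "Sam is a liar" - this is TRUE because Sam is a knave.
- Jack (knight) says "At least one of us is a knave" - this is TRUE because Sam is a knave.
- Sam (knave) says "Kate and I are the same type" - this is FALSE (a lie) because Sam is a knave and Kate is a knight.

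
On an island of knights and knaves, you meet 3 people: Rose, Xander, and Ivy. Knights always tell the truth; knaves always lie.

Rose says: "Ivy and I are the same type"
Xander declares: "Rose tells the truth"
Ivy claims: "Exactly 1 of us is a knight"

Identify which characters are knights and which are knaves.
Rose is a knave.
Xander is a knave.
Ivy is a knight.

Verification:
- Rose (knave) says "Ivy and I are the same type" - this is FALSE (a lie) because Rose is a knave and Ivy is a knight.
- Xander (knave) says "Rose tells the truth" - this is FALSE (a lie) because Rose is a knave.
- Ivy (knight) says "Exactly 1 of us is a knight" - this is TRUE because there are 1 knights.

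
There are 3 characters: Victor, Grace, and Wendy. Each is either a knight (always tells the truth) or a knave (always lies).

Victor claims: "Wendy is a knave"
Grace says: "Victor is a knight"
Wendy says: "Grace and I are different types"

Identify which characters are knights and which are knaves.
Victor is a knave.
Grace is a knave.
Wendy is a knight.

Verification:
- Victor (knave) says "Wendy is a knave" - this is FALSE (a lie) because Wendy is a knight.
- Grace (knave) says "Victor is a knight" - this is FALSE (a lie) because Victor is a knave.
- Wendy (knight) says "Grace and I are different types" - this is TRUE because Wendy is a knight and Grace is a knave.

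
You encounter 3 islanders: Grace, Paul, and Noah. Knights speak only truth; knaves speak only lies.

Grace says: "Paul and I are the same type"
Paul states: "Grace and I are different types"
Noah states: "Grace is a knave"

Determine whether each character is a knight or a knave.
Grace is a knave.
Paul is a knight.
Noah is a knight.

Verification:
- Grace (knave) says "Paul and I are the same type" - this is FALSE (a lie) because Grace is a knave and Paul is a knight.
- Paul (knight) says "Grace and I are different types" - this is TRUE because Paul is a knight and Grace is a knave.
- Noah (knight) says "Grace is a knave" - this is TRUE because Grace is a knave.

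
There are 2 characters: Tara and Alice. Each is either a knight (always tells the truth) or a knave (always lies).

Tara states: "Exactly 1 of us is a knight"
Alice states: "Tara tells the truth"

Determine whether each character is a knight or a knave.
Tara is a knave.
Alice is a knave.

Verification:
- Tara (knave) says "Exactly 1 of us is a knight" - this is FALSE (a lie) because there are 0 knights.
- Alice (knave) says "Tara tells the truth" - this is FALSE (a lie) because Tara is a knave.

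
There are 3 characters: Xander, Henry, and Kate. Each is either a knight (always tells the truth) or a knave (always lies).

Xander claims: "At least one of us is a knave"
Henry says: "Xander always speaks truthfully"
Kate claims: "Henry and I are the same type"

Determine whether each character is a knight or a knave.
Xander is a knight.
Henry is a knight.
Kate is a knave.

Verification:
- Xander (knight) says "At least one of us is a knave" - this is TRUE because Kate is a knave.
- Henry (knight) says "Xander always speaks truthfully" - this is TRUE because Xander is a knight.
- Kate (knave) says "Henry and I are the same type" - this is FALSE (a lie) because Kate is a knave and Henry is a knight.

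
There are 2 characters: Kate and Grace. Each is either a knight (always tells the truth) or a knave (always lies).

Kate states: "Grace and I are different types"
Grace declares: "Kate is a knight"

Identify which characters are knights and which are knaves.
Kate is a knave.
Grace is a knave.

Verification:
- Kate (knave) says "Grace and I are different types" - this is FALSE (a lie) because Kate is a knave and Grace is a knave.
- Grace (knave) says "Kate is a knight" - this is FALSE (a lie) because Kate is a knave.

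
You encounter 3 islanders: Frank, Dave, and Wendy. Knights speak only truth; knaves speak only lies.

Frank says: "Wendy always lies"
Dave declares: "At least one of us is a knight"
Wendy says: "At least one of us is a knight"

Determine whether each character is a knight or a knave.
Frank is a knave.
Dave is a knight.
Wendy is a knight.

Verification:
- Frank (knave) says "Wendy always lies" - this is FALSE (a lie) because Wendy is a knight.
- Dave (knight) says "At least one of us is a knight" - this is TRUE because Dave and Wendy are knights.
- Wendy (knight) says "At least one of us is a knight" - this is TRUE because Dave and Wendy are knights.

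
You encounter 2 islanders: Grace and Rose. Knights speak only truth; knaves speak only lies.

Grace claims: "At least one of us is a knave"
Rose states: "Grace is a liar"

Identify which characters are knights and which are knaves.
Grace is a knight.
Rose is a knave.

Verification:
- Grace (knight) says "At least one of us is a knave" - this is TRUE because Rose is a knave.
- Rose (knave) says "Grace is a liar" - this is FALSE (a lie) because Grace is a knight.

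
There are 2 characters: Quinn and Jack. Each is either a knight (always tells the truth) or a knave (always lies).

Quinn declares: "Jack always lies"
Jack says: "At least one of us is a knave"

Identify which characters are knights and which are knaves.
Quinn is a knave.
Jack is a knight.

Verification:
- Quinn (knave) says "Jack always lies" - this is FALSE (a lie) because Jack is a knight.
- Jack (knight) says "At least one of us is a knave" - this is TRUE because Quinn is a knave.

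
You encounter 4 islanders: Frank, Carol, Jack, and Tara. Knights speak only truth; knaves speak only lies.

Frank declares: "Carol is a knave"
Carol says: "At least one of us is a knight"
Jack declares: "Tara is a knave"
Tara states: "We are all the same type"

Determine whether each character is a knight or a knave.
Frank is a knave.
Carol is a knight.
Jack is a knight.
Tara is a knave.

Verification:
- Frank (knave) says "Carol is a knave" - this is FALSE (a lie) because Carol is a knight.
- Carol (knight) says "At least one of us is a knight" - this is TRUE because Carol and Jack are knights.
- Jack (knight) says "Tara is a knave" - this is TRUE because Tara is a knave.
- Tara (knave) says "We are all the same type" - this is FALSE (a lie) because Carol and Jack are knights and Frank and Tara are knaves.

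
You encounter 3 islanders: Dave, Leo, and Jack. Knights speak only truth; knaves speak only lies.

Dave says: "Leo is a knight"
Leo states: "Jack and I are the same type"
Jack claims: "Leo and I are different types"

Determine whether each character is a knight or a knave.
Dave is a knave.
Leo is a knave.
Jack is a knight.

Verification:
- Dave (knave) says "Leo is a knight" - this is FALSE (a lie) because Leo is a knave.
- Leo (knave) says "Jack and I are the same type" - this is FALSE (a lie) because Leo is a knave and Jack is a knight.
- Jack (knight) says "Leo and I are different types" - this is TRUE because Jack is a knight and Leo is a knave.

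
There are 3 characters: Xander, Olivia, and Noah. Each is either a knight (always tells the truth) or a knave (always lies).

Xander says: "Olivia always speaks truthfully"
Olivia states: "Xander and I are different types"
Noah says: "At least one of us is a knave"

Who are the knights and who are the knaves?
Xander is a knave.
Olivia is a knave.
Noah is a knight.

Verification:
- Xander (knave) says "Olivia always speaks truthfully" - this is FALSE (a lie) because Olivia is a knave.
- Olivia (knave) says "Xander and I are different types" - this is FALSE (a lie) because Olivia is a knave and Xander is a knave.
- Noah (knight) says "At least one of us is a knave" - this is TRUE because Xander and Olivia are knaves.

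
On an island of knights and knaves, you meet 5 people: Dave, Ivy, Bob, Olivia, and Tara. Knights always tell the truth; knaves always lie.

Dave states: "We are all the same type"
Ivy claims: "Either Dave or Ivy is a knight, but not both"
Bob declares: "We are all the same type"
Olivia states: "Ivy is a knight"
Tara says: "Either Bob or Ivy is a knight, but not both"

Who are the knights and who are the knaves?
Dave is a knave.
Ivy is a knight.
Bob is a knave.
Olivia is a knight.
Tara is a knight.

Verification:
- Dave (knave) says "We are all the same type" - this is FALSE (a lie) because Ivy, Olivia, and Tara are knights and Dave and Bob are knaves.
- Ivy (knight) says "Either Dave or Ivy is a knight, but not both" - this is TRUE because Dave is a knave and Ivy is a knight.
- Bob (knave) says "We are all the same type" - this is FALSE (a lie) because Ivy, Olivia, and Tara are knights and Dave and Bob are knaves.
- Olivia (knight) says "Ivy is a knight" - this is TRUE because Ivy is a knight.
- Tara (knight) says "Either Bob or Ivy is a knight, but not both" - this is TRUE because Bob is a knave and Ivy is a knight.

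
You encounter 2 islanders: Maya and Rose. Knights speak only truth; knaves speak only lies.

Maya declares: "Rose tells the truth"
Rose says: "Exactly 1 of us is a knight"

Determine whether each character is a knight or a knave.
Maya is a knave.
Rose is a knave.

Verification:
- Maya (knave) says "Rose tells the truth" - this is FALSE (a lie) because Rose is a knave.
- Rose (knave) says "Exactly 1 of us is a knight" - this is FALSE (a lie) because there are 0 knights.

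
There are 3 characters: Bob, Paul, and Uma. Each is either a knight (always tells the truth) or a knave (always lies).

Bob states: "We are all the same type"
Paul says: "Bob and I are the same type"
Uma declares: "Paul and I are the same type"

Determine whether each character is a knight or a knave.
Bob is a knight.
Paul is a knight.
Uma is a knight.

Verification:
- Bob (knight) says "We are all the same type" - this is TRUE because Bob, Paul, and Uma are knights.
- Paul (knight) says "Bob and I are the same type" - this is TRUE because Paul is a knight and Bob is a knight.
- Uma (knight) says "Paul and I are the same type" - this is TRUE because Uma is a knight and Paul is a knight.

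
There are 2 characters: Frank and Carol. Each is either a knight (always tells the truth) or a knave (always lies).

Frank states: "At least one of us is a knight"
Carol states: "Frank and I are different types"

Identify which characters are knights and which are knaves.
Frank is a knave.
Carol is a knave.

Verification:
- Frank (knave) says "At least one of us is a knight" - this is FALSE (a lie) because no one is a knight.
- Carol (knave) says "Frank and I are different types" - this is FALSE (a lie) because Carol is a knave and Frank is a knave.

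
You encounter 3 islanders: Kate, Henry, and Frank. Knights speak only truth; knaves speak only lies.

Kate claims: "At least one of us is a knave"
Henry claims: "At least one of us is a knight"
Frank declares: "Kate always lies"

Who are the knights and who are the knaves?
Kate is a knight.
Henry is a knight.
Frank is a knave.

Verification:
- Kate (knight) says "At least one of us is a knave" - this is TRUE because Frank is a knave.
- Henry (knight) says "At least one of us is a knight" - this is TRUE because Kate and Henry are knights.
- Frank (knave) says "Kate always lies" - this is FALSE (a lie) because Kate is a knight.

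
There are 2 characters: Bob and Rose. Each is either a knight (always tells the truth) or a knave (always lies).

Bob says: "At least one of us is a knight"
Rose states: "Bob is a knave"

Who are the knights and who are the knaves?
Bob is a knight.
Rose is a knave.

Verification:
- Bob (knight) says "At least one of us is a knight" - this is TRUE because Bob is a knight.
- Rose (knave) says "Bob is a knave" - this is FALSE (a lie) because Bob is a knight.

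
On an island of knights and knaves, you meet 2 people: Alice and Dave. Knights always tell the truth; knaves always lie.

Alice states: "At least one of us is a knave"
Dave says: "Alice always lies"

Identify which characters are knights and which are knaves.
Alice is a knight.
Dave is a knave.

Verification:
- Alice (knight) says "At least one of us is a knave" - this is TRUE because Dave is a knave.
- Dave (knave) says "Alice always lies" - this is FALSE (a lie) because Alice is a knight.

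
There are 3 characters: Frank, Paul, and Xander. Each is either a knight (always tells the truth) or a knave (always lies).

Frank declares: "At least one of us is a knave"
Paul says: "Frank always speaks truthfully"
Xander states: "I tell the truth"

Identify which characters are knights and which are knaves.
Frank is a knight.
Paul is a knight.
Xander is a knave.

Verification:
- Frank (knight) says "At least one of us is a knave" - this is TRUE because Xander is a knave.
- Paul (knight) says "Frank always speaks truthfully" - this is TRUE because Frank is a knight.
- Xander (knave) says "I tell the truth" - this is FALSE (a lie) because Xander is a knave.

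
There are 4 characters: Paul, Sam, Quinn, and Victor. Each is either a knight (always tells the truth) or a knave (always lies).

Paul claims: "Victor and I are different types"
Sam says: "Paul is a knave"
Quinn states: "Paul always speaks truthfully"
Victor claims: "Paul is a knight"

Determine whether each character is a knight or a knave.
Paul is a knave.
Sam is a knight.
Quinn is a knave.
Victor is a knave.

Verification:
- Paul (knave) says "Victor and I are different types" - this is FALSE (a lie) because Paul is a knave and Victor is a knave.
- Sam (knight) says "Paul is a knave" - this is TRUE because Paul is a knave.
- Quinn (knave) says "Paul always speaks truthfully" - this is FALSE (a lie) because Paul is a knave.
- Victor (knave) says "Paul is a knight" - this is FALSE (a lie) because Paul is a knave.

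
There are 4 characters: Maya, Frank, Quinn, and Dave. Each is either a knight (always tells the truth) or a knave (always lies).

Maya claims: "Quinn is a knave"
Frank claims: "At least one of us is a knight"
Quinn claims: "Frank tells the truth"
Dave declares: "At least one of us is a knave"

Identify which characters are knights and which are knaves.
Maya is a knave.
Frank is a knight.
Quinn is a knight.
Dave is a knight.

Verification:
- Maya (knave) says "Quinn is a knave" - this is FALSE (a lie) because Quinn is a knight.
- Frank (knight) says "At least one of us is a knight" - this is TRUE because Frank, Quinn, and Dave are knights.
- Quinn (knight) says "Frank tells the truth" - this is TRUE because Frank is a knight.
- Dave (knight) says "At least one of us is a knave" - this is TRUE because Maya is a knave.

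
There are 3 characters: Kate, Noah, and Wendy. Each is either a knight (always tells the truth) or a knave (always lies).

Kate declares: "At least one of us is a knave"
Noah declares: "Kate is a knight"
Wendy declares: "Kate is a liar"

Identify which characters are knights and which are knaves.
Kate is a knight.
Noah is a knight.
Wendy is a knave.

Verification:
- Kate (knight) says "At least one of us is a knave" - this is TRUE because Wendy is a knave.
- Noah (knight) says "Kate is a knight" - this is TRUE because Kate is a knight.
- Wendy (knave) says "Kate is a liar" - this is FALSE (a lie) because Kate is a knight.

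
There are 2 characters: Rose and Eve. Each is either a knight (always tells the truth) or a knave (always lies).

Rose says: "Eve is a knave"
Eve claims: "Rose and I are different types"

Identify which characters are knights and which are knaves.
Rose is a knave.
Eve is a knight.

Verification:
- Rose (knave) says "Eve is a knave" - this is FALSE (a lie) because Eve is a knight.
- Eve (knight) says "Rose and I are different types" - this is TRUE because Eve is a knight and Rose is a knave.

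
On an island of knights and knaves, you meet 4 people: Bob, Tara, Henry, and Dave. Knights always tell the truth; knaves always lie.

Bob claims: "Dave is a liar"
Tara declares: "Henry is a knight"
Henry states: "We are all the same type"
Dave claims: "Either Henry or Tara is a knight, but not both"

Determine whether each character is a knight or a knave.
Bob is a knight.
Tara is a knave.
Henry is a knave.
Dave is a knave.

Verification:
- Bob (knight) says "Dave is a liar" - this is TRUE because Dave is a knave.
- Tara (knave) says "Henry is a knight" - this is FALSE (a lie) because Henry is a knave.
- Henry (knave) says "We are all the same type" - this is FALSE (a lie) because Bob is a knight and Tara, Henry, and Dave are knaves.
- Dave (knave) says "Either Henry or Tara is a knight, but not both" - this is FALSE (a lie) because Henry is a knave and Tara is a knave.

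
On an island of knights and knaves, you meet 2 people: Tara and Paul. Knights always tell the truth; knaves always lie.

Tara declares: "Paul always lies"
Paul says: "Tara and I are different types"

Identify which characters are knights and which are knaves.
Tara is a knave.
Paul is a knight.

Verification:
- Tara (knave) says "Paul always lies" - this is FALSE (a lie) because Paul is a knight.
- Paul (knight) says "Tara and I are different types" - this is TRUE because Paul is a knight and Tara is a knave.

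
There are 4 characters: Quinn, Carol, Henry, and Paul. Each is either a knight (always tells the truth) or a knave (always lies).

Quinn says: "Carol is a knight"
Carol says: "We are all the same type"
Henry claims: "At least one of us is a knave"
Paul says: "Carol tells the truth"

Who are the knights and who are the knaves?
Quinn is a knave.
Carol is a knave.
Henry is a knight.
Paul is a knave.

Verification:
- Quinn (knave) says "Carol is a knight" - this is FALSE (a lie) because Carol is a knave.
- Carol (knave) says "We are all the same type" - this is FALSE (a lie) because Henry is a knight and Quinn, Carol, and Paul are knaves.
- Henry (knight) says "At least one of us is a knave" - this is TRUE because Quinn, Carol, and Paul are knaves.
- Paul (knave) says "Carol tells the truth" - this is FALSE (a lie) because Carol is a knave.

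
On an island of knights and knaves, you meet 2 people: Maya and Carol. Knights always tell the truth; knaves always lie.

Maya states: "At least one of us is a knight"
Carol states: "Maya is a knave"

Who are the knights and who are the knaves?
Maya is a knight.
Carol is a knave.

Verification:
- Maya (knight) says "At least one of us is a knight" - this is TRUE because Maya is a knight.
- Carol (knave) says "Maya is a knave" - this is FALSE (a lie) because Maya is a knight.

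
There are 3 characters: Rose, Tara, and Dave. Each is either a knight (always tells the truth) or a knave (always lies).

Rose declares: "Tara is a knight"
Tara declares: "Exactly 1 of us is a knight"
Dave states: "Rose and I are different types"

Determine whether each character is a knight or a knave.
Rose is a knave.
Tara is a knave.
Dave is a knave.

Verification:
- Rose (knave) says "Tara is a knight" - this is FALSE (a lie) because Tara is a knave.
- Tara (knave) says "Exactly 1 of us is a knight" - this is FALSE (a lie) because there are 0 knights.
- Dave (knave) says "Rose and I are different types" - this is FALSE (a lie) because Dave is a knave and Rose is a knave.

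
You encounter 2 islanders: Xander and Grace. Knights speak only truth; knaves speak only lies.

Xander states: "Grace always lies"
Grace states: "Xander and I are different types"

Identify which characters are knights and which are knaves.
Xander is a knave.
Grace is a knight.

Verification:
- Xander (knave) says "Grace always lies" - this is FALSE (a lie) because Grace is a knight.
- Grace (knight) says "Xander and I are different types" - this is TRUE because Grace is a knight and Xander is a knave.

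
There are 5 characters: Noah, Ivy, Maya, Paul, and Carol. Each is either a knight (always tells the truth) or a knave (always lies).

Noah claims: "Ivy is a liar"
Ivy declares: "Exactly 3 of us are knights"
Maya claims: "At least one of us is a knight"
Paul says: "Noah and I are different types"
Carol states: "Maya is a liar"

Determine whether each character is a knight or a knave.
Noah is a knave.
Ivy is a knight.
Maya is a knight.
Paul is a knight.
Carol is a knave.

Verification:
- Noah (knave) says "Ivy is a liar" - this is FALSE (a lie) because Ivy is a knight.
- Ivy (knight) says "Exactly 3 of us are knights" - this is TRUE because there are 3 knights.
- Maya (knight) says "At least one of us is a knight" - this is TRUE because Ivy, Maya, and Paul are knights.
- Paul (knight) says "Noah and I are different types" - this is TRUE because Paul is a knight and Noah is a knave.
- Carol (knave) says "Maya is a liar" - this is FALSE (a lie) because Maya is a knight.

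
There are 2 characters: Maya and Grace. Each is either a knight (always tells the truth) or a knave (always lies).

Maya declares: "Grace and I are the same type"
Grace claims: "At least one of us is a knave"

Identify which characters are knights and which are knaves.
Maya is a knave.
Grace is a knight.

Verification:
- Maya (knave) says "Grace and I are the same type" - this is FALSE (a lie) because Maya is a knave and Grace is a knight.
- Grace (knight) says "At least one of us is a knave" - this is TRUE because Maya is a knave.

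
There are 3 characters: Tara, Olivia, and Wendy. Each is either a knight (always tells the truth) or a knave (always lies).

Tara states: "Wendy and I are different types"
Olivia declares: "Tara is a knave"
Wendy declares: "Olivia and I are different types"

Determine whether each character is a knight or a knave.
Tara is a knight.
Olivia is a knave.
Wendy is a knave.

Verification:
- Tara (knight) says "Wendy and I are different types" - this is TRUE because Tara is a knight and Wendy is a knave.
- Olivia (knave) says "Tara is a knave" - this is FALSE (a lie) because Tara is a knight.
- Wendy (knave) says "Olivia and I are different types" - this is FALSE (a lie) because Wendy is a knave and Olivia is a knave.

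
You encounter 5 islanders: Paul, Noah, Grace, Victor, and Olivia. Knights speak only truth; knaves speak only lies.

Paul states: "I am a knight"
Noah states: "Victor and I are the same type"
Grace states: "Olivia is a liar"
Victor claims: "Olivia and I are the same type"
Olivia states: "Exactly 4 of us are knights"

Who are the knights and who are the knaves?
Paul is a knight.
Noah is a knight.
Grace is a knave.
Victor is a knight.
Olivia is a knight.

Verification:
- Paul (knight) says "I am a knight" - this is TRUE because Paul is a knight.
- Noah (knight) says "Victor and I are the same type" - this is TRUE because Noah is a knight and Victor is a knight.
- Grace (knave) says "Olivia is a liar" - this is FALSE (a lie) because Olivia is a knight.
- Victor (knight) says "Olivia and I are the same type" - this is TRUE because Victor is a knight and Olivia is a knight.
- Olivia (knight) says "Exactly 4 of us are knights" - this is TRUE because there are 4 knights.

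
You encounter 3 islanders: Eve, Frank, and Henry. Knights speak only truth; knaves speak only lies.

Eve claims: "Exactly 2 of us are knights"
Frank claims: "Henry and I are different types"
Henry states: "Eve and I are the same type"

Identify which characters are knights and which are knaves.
Eve is a knight.
Frank is a knight.
Henry is a knave.

Verification:
- Eve (knight) says "Exactly 2 of us are knights" - this is TRUE because there are 2 knights.
- Frank (knight) says "Henry and I are different types" - this is TRUE because Frank is a knight and Henry is a knave.
- Henry (knave) says "Eve and I are the same type" - this is FALSE (a lie) because Henry is a knave and Eve is a knight.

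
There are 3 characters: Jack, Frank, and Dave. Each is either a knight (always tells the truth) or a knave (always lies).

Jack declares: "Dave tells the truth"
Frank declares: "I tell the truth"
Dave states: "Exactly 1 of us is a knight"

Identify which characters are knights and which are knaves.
Jack is a knave.
Frank is a knave.
Dave is a knave.

Verification:
- Jack (knave) says "Dave tells the truth" - this is FALSE (a lie) because Dave is a knave.
- Frank (knave) says "I tell the truth" - this is FALSE (a lie) because Frank is a knave.
- Dave (knave) says "Exactly 1 of us is a knight" - this is FALSE (a lie) because there are 0 knights.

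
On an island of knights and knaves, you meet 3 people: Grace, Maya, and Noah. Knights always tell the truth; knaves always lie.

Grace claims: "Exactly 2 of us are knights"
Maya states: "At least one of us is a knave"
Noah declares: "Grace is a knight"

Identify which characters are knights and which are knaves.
Grace is a knave.
Maya is a knight.
Noah is a knave.

Verification:
- Grace (knave) says "Exactly 2 of us are knights" - this is FALSE (a lie) because there are 1 knights.
- Maya (knight) says "At least one of us is a knave" - this is TRUE because Grace and Noah are knaves.
- Noah (knave) says "Grace is a knight" - this is FALSE (a lie) because Grace is a knave.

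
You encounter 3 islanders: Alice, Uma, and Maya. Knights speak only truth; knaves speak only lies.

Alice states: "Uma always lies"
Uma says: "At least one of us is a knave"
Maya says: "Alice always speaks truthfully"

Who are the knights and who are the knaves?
Alice is a knave.
Uma is a knight.
Maya is a knave.

Verification:
- Alice (knave) says "Uma always lies" - this is FALSE (a lie) because Uma is a knight.
- Uma (knight) says "At least one of us is a knave" - this is TRUE because Alice and Maya are knaves.
- Maya (knave) says "Alice always speaks truthfully" - this is FALSE (a lie) because Alice is a knave.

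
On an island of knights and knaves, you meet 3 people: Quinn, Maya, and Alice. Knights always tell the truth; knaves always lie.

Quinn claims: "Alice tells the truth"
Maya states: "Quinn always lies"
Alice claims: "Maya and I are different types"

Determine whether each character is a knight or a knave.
Quinn is a knight.
Maya is a knave.
Alice is a knight.

Verification:
- Quinn (knight) says "Alice tells the truth" - this is TRUE because Alice is a knight.
- Maya (knave) says "Quinn always lies" - this is FALSE (a lie) because Quinn is a knight.
- Alice (knight) says "Maya and I are different types" - this is TRUE because Alice is a knight and Maya is a knave.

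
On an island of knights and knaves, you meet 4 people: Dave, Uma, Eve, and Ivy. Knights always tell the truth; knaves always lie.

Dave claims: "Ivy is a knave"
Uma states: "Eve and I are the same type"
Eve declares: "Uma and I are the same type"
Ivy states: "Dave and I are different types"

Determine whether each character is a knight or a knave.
Dave is a knave.
Uma is a knight.
Eve is a knight.
Ivy is a knight.

Verification:
- Dave (knave) says "Ivy is a knave" - this is FALSE (a lie) because Ivy is a knight.
- Uma (knight) says "Eve and I are the same type" - this is TRUE because Uma is a knight and Eve is a knight.
- Eve (knight) says "Uma and I are the same type" - this is TRUE because Eve is a knight and Uma is a knight.
- Ivy (knight) says "Dave and I are different types" - this is TRUE because Ivy is a knight and Dave is a knave.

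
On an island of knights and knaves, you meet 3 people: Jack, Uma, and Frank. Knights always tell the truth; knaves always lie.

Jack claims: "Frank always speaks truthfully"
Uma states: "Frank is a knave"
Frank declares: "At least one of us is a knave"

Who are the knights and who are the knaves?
Jack is a knight.
Uma is a knave.
Frank is a knight.

Verification:
- Jack (knight) says "Frank always speaks truthfully" - this is TRUE because Frank is a knight.
- Uma (knave) says "Frank is a knave" - this is FALSE (a lie) because Frank is a knight.
- Frank (knight) says "At least one of us is a knave" - this is TRUE because Uma is a knave.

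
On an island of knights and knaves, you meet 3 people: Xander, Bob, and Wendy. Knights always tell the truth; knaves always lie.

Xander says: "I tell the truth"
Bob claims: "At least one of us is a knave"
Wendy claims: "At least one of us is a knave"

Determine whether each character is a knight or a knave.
Xander is a knave.
Bob is a knight.
Wendy is a knight.

Verification:
- Xander (knave) says "I tell the truth" - this is FALSE (a lie) because Xander is a knave.
- Bob (knight) says "At least one of us is a knave" - this is TRUE because Xander is a knave.
- Wendy (knight) says "At least one of us is a knave" - this is TRUE because Xander is a knave.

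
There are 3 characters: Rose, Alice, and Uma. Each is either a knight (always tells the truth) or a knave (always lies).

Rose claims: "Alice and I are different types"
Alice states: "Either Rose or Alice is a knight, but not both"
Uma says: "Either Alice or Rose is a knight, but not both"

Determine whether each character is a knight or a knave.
Rose is a knave.
Alice is a knave.
Uma is a knave.

Verification:
- Rose (knave) says "Alice and I are different types" - this is FALSE (a lie) because Rose is a knave and Alice is a knave.
- Alice (knave) says "Either Rose or Alice is a knight, but not both" - this is FALSE (a lie) because Rose is a knave and Alice is a knave.
- Uma (knave) says "Either Alice or Rose is a knight, but not both" - this is FALSE (a lie) because Alice is a knave and Rose is a knave.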